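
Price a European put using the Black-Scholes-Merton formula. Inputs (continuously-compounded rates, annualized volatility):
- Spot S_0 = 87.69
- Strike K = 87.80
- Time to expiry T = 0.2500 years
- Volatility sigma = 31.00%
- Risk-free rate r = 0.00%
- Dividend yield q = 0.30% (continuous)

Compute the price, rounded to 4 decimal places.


Answer: Price = 5.5067

Derivation:
d1 = (ln(S/K) + (r - q + 0.5*sigma^2) * T) / (sigma * sqrt(T)) = 0.06457334
d2 = d1 - sigma * sqrt(T) = -0.09042666
exp(-rT) = 1.00000000; exp(-qT) = 0.99925028
P = K * exp(-rT) * N(-d2) - S_0 * exp(-qT) * N(-d1)
N(-d1) = 0.47425686; N(-d2) = 0.53602592
P = 87.8000 * 1.00000000 * 0.53602592 - 87.6900 * 0.99925028 * 0.47425686 = 5.5067


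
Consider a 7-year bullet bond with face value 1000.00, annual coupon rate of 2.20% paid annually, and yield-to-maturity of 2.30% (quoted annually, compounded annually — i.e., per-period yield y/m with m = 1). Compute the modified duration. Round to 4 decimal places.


Answer: Modified duration = 6.4146

Derivation:
Coupon per period c = face * coupon_rate / m = 22.000000
Periods per year m = 1; per-period yield y/m = 0.023000
Number of cashflows N = 7
Cashflows (t years, CF_t, discount factor 1/(1+y/m)^(m*t), PV):
  t = 1.0000: CF_t = 22.000000, DF = 0.977517, PV = 21.505376
  t = 2.0000: CF_t = 22.000000, DF = 0.955540, PV = 21.021873
  t = 3.0000: CF_t = 22.000000, DF = 0.934056, PV = 20.549241
  t = 4.0000: CF_t = 22.000000, DF = 0.913056, PV = 20.087234
  t = 5.0000: CF_t = 22.000000, DF = 0.892528, PV = 19.635615
  t = 6.0000: CF_t = 22.000000, DF = 0.872461, PV = 19.194150
  t = 7.0000: CF_t = 1022.000000, DF = 0.852846, PV = 871.608506
Price P = sum_t PV_t = 993.601995
First compute Macaulay numerator sum_t t * PV_t:
  t * PV_t at t = 1.0000: 21.505376
  t * PV_t at t = 2.0000: 42.043747
  t * PV_t at t = 3.0000: 61.647722
  t * PV_t at t = 4.0000: 80.348937
  t * PV_t at t = 5.0000: 98.178076
  t * PV_t at t = 6.0000: 115.164898
  t * PV_t at t = 7.0000: 6101.259541
Macaulay duration D = 6520.148298 / 993.601995 = 6.562133
Modified duration = D / (1 + y/m) = 6.562133 / (1 + 0.023000) = 6.414597


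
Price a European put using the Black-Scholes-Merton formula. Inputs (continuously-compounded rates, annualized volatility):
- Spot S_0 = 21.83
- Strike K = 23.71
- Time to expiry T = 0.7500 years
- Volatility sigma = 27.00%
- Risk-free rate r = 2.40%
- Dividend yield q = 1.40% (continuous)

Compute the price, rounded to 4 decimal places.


d1 = (ln(S/K) + (r - q + 0.5*sigma^2) * T) / (sigma * sqrt(T)) = -0.20431455
d2 = d1 - sigma * sqrt(T) = -0.43814141
exp(-rT) = 0.98216103; exp(-qT) = 0.98955493
P = K * exp(-rT) * N(-d2) - S_0 * exp(-qT) * N(-d1)
N(-d1) = 0.58094615; N(-d2) = 0.66935811
P = 23.7100 * 0.98216103 * 0.66935811 - 21.8300 * 0.98955493 * 0.58094615 = 3.0378

Answer: Price = 3.0378


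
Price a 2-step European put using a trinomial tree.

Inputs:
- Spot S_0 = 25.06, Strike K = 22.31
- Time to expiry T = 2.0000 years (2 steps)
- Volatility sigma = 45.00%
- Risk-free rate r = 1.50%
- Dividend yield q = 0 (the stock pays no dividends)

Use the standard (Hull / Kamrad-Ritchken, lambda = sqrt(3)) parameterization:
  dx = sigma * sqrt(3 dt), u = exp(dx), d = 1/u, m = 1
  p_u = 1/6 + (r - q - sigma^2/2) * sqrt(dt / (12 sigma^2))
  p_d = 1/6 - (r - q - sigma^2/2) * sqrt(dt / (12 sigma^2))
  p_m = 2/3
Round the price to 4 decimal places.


Answer: Price = V(0,0) = 3.9216

Derivation:
dt = T/N = 1.000000; dx = sigma*sqrt(3*dt) = 0.779423
u = exp(dx) = 2.180214; d = 1/u = 0.458671
p_u = 0.111337, p_m = 0.666667, p_d = 0.221996
Discount per step: exp(-r*dt) = 0.985112
Stock lattice S(k, j) with j the centered position index:
  k=0: S(0,+0) = 25.0600
  k=1: S(1,-1) = 11.4943; S(1,+0) = 25.0600; S(1,+1) = 54.6362
  k=2: S(2,-2) = 5.2721; S(2,-1) = 11.4943; S(2,+0) = 25.0600; S(2,+1) = 54.6362; S(2,+2) = 119.1185
Terminal payoffs V(N, j) = max(K - S_T, 0):
  V(2,-2) = 17.037908; V(2,-1) = 10.815713; V(2,+0) = 0.000000; V(2,+1) = 0.000000; V(2,+2) = 0.000000
Backward induction: V(k, j) = exp(-r*dt) * [p_u * V(k+1, j+1) + p_m * V(k+1, j) + p_d * V(k+1, j-1)]
  V(1,-1) = exp(-r*dt) * [p_u*0.000000 + p_m*10.815713 + p_d*17.037908] = 10.829162
  V(1,+0) = exp(-r*dt) * [p_u*0.000000 + p_m*0.000000 + p_d*10.815713] = 2.365299
  V(1,+1) = exp(-r*dt) * [p_u*0.000000 + p_m*0.000000 + p_d*0.000000] = 0.000000
  V(0,+0) = exp(-r*dt) * [p_u*0.000000 + p_m*2.365299 + p_d*10.829162] = 3.921630


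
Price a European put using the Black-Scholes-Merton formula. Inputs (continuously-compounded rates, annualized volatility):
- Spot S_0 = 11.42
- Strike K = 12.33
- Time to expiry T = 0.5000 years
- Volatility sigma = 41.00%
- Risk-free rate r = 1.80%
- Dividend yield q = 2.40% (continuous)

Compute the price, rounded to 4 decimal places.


d1 = (ln(S/K) + (r - q + 0.5*sigma^2) * T) / (sigma * sqrt(T)) = -0.12984589
d2 = d1 - sigma * sqrt(T) = -0.41975967
exp(-rT) = 0.99104038; exp(-qT) = 0.98807171
P = K * exp(-rT) * N(-d2) - S_0 * exp(-qT) * N(-d1)
N(-d1) = 0.55165582; N(-d2) = 0.66266949
P = 12.3300 * 0.99104038 * 0.66266949 - 11.4200 * 0.98807171 * 0.55165582 = 1.8727

Answer: Price = 1.8727


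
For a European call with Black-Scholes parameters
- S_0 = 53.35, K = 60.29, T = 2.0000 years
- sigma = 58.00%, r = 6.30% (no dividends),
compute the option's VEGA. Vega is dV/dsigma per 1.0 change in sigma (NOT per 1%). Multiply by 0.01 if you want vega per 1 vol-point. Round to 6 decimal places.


d1 = 0.4146422049; d2 = -0.4056016613
phi(d1) = 0.3660802848; exp(-qT) = 1.0000000000; exp(-rT) = 0.8816148468
Vega = S * exp(-qT) * phi(d1) * sqrt(T) = 53.3500 * 1.0000000000 * 0.3660802848 * 1.4142135624 = 27.620133

Answer: Vega = 27.620133


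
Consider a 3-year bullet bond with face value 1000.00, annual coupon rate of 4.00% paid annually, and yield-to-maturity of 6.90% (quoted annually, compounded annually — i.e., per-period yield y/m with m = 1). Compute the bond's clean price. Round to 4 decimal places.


Answer: Price = 923.7556

Derivation:
Coupon per period c = face * coupon_rate / m = 40.000000
Periods per year m = 1; per-period yield y/m = 0.069000
Number of cashflows N = 3
Cashflows (t years, CF_t, discount factor 1/(1+y/m)^(m*t), PV):
  t = 1.0000: CF_t = 40.000000, DF = 0.935454, PV = 37.418148
  t = 2.0000: CF_t = 40.000000, DF = 0.875074, PV = 35.002945
  t = 3.0000: CF_t = 1040.000000, DF = 0.818591, PV = 851.334481
Price P = sum_t PV_t = 923.755573


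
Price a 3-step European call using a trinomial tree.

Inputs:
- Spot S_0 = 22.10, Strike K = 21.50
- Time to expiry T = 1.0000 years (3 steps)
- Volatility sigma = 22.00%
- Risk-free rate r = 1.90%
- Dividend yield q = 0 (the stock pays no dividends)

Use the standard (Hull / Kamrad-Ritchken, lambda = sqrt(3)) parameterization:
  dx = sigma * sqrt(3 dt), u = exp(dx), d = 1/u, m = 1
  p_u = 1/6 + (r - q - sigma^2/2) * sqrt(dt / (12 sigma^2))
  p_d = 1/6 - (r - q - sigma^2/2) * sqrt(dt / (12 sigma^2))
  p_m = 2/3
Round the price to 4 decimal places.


Answer: Price = V(0,0) = 2.3614

Derivation:
dt = T/N = 0.333333; dx = sigma*sqrt(3*dt) = 0.220000
u = exp(dx) = 1.246077; d = 1/u = 0.802519
p_u = 0.162727, p_m = 0.666667, p_d = 0.170606
Discount per step: exp(-r*dt) = 0.993687
Stock lattice S(k, j) with j the centered position index:
  k=0: S(0,+0) = 22.1000
  k=1: S(1,-1) = 17.7357; S(1,+0) = 22.1000; S(1,+1) = 27.5383
  k=2: S(2,-2) = 14.2332; S(2,-1) = 17.7357; S(2,+0) = 22.1000; S(2,+1) = 27.5383; S(2,+2) = 34.3148
  k=3: S(3,-3) = 11.4224; S(3,-2) = 14.2332; S(3,-1) = 17.7357; S(3,+0) = 22.1000; S(3,+1) = 27.5383; S(3,+2) = 34.3148; S(3,+3) = 42.7589
Terminal payoffs V(N, j) = max(S_T - K, 0):
  V(3,-3) = 0.000000; V(3,-2) = 0.000000; V(3,-1) = 0.000000; V(3,+0) = 0.600000; V(3,+1) = 6.038296; V(3,+2) = 12.814830; V(3,+3) = 21.258911
Backward induction: V(k, j) = exp(-r*dt) * [p_u * V(k+1, j+1) + p_m * V(k+1, j) + p_d * V(k+1, j-1)]
  V(2,-2) = exp(-r*dt) * [p_u*0.000000 + p_m*0.000000 + p_d*0.000000] = 0.000000
  V(2,-1) = exp(-r*dt) * [p_u*0.600000 + p_m*0.000000 + p_d*0.000000] = 0.097020
  V(2,+0) = exp(-r*dt) * [p_u*6.038296 + p_m*0.600000 + p_d*0.000000] = 1.373867
  V(2,+1) = exp(-r*dt) * [p_u*12.814830 + p_m*6.038296 + p_d*0.600000] = 6.173990
  V(2,+2) = exp(-r*dt) * [p_u*21.258911 + p_m*12.814830 + p_d*6.038296] = 12.950514
  V(1,-1) = exp(-r*dt) * [p_u*1.373867 + p_m*0.097020 + p_d*0.000000] = 0.286426
  V(1,+0) = exp(-r*dt) * [p_u*6.173990 + p_m*1.373867 + p_d*0.097020] = 1.924910
  V(1,+1) = exp(-r*dt) * [p_u*12.950514 + p_m*6.173990 + p_d*1.373867] = 6.417015
  V(0,+0) = exp(-r*dt) * [p_u*6.417015 + p_m*1.924910 + p_d*0.286426] = 2.361360


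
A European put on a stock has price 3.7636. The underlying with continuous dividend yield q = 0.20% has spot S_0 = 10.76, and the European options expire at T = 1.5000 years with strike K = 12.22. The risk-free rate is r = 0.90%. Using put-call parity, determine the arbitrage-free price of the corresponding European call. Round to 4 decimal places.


Answer: Call price = 2.4352

Derivation:
Put-call parity: C - P = S_0 * exp(-qT) - K * exp(-rT).
S_0 * exp(-qT) = 10.7600 * 0.99700450 = 10.72776837
K * exp(-rT) = 12.2200 * 0.98659072 = 12.05613855
C = P + S*exp(-qT) - K*exp(-rT)
C = 3.7636 + 10.72776837 - 12.05613855 = 2.4352


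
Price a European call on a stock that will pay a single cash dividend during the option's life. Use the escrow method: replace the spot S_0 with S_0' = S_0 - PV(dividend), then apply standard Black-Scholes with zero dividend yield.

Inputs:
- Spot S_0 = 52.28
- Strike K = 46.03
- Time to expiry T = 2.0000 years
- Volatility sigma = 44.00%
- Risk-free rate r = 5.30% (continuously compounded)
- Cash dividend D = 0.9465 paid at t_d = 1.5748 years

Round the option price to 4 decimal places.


Answer: Price = 16.9956

Derivation:
PV(D) = D * exp(-r * t_d) = 0.9465 * 0.91992384 = 0.87070791
S_0' = S_0 - PV(D) = 52.2800 - 0.87070791 = 51.40929209
d1 = (ln(S_0'/K) + (r + sigma^2/2)*T) / (sigma*sqrt(T)) = 0.65909677
d2 = d1 - sigma*sqrt(T) = 0.03684280
exp(-rT) = 0.89942465
N(d1) = 0.74508318; N(d2) = 0.51469483
C = S_0' * N(d1) - K * exp(-rT) * N(d2) = 51.40929209 * 0.74508318 - 46.0300 * 0.89942465 * 0.51469483 = 16.9956


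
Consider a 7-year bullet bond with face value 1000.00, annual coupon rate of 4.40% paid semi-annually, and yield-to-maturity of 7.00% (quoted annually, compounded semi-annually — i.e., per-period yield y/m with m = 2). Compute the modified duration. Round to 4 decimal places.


Answer: Modified duration = 5.8087

Derivation:
Coupon per period c = face * coupon_rate / m = 22.000000
Periods per year m = 2; per-period yield y/m = 0.035000
Number of cashflows N = 14
Cashflows (t years, CF_t, discount factor 1/(1+y/m)^(m*t), PV):
  t = 0.5000: CF_t = 22.000000, DF = 0.966184, PV = 21.256039
  t = 1.0000: CF_t = 22.000000, DF = 0.933511, PV = 20.537235
  t = 1.5000: CF_t = 22.000000, DF = 0.901943, PV = 19.842740
  t = 2.0000: CF_t = 22.000000, DF = 0.871442, PV = 19.171729
  t = 2.5000: CF_t = 22.000000, DF = 0.841973, PV = 18.523410
  t = 3.0000: CF_t = 22.000000, DF = 0.813501, PV = 17.897014
  t = 3.5000: CF_t = 22.000000, DF = 0.785991, PV = 17.291801
  t = 4.0000: CF_t = 22.000000, DF = 0.759412, PV = 16.707054
  t = 4.5000: CF_t = 22.000000, DF = 0.733731, PV = 16.142081
  t = 5.0000: CF_t = 22.000000, DF = 0.708919, PV = 15.596214
  t = 5.5000: CF_t = 22.000000, DF = 0.684946, PV = 15.068806
  t = 6.0000: CF_t = 22.000000, DF = 0.661783, PV = 14.559233
  t = 6.5000: CF_t = 22.000000, DF = 0.639404, PV = 14.066891
  t = 7.0000: CF_t = 1022.000000, DF = 0.617782, PV = 631.372990
Price P = sum_t PV_t = 858.033236
First compute Macaulay numerator sum_t t * PV_t:
  t * PV_t at t = 0.5000: 10.628019
  t * PV_t at t = 1.0000: 20.537235
  t * PV_t at t = 1.5000: 29.764109
  t * PV_t at t = 2.0000: 38.343458
  t * PV_t at t = 2.5000: 46.308524
  t * PV_t at t = 3.0000: 53.691043
  t * PV_t at t = 3.5000: 60.521304
  t * PV_t at t = 4.0000: 66.828217
  t * PV_t at t = 4.5000: 72.639366
  t * PV_t at t = 5.0000: 77.981070
  t * PV_t at t = 5.5000: 82.878431
  t * PV_t at t = 6.0000: 87.355395
  t * PV_t at t = 6.5000: 91.434794
  t * PV_t at t = 7.0000: 4419.610928
Macaulay duration D = 5158.521894 / 858.033236 = 6.012030
Modified duration = D / (1 + y/m) = 6.012030 / (1 + 0.035000) = 5.808725


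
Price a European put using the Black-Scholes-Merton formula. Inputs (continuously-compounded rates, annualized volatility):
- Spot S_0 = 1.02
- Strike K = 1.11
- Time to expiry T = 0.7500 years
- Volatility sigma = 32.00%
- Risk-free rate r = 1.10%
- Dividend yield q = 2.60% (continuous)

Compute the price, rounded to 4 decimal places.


Answer: Price = 0.1729

Derivation:
d1 = (ln(S/K) + (r - q + 0.5*sigma^2) * T) / (sigma * sqrt(T)) = -0.20715107
d2 = d1 - sigma * sqrt(T) = -0.48427920
exp(-rT) = 0.99178394; exp(-qT) = 0.98068890
P = K * exp(-rT) * N(-d2) - S_0 * exp(-qT) * N(-d1)
N(-d1) = 0.58205406; N(-d2) = 0.68590613
P = 1.1100 * 0.99178394 * 0.68590613 - 1.0200 * 0.98068890 * 0.58205406 = 0.1729


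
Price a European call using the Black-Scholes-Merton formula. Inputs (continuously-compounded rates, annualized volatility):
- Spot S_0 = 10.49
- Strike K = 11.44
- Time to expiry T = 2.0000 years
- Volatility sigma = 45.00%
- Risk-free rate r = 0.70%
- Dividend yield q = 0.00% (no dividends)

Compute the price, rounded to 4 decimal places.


d1 = (ln(S/K) + (r - q + 0.5*sigma^2) * T) / (sigma * sqrt(T)) = 0.20397114
d2 = d1 - sigma * sqrt(T) = -0.43242497
exp(-rT) = 0.98609754; exp(-qT) = 1.00000000
C = S_0 * exp(-qT) * N(d1) - K * exp(-rT) * N(d2)
N(d1) = 0.58081197; N(d2) = 0.33271629
C = 10.4900 * 1.00000000 * 0.58081197 - 11.4400 * 0.98609754 * 0.33271629 = 2.3394

Answer: Price = 2.3394


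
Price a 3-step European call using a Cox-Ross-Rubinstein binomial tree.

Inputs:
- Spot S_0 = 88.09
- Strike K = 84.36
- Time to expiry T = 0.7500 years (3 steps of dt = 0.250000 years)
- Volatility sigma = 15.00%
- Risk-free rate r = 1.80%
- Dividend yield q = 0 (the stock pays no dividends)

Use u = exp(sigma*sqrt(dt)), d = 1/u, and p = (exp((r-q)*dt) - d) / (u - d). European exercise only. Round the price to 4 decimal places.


dt = T/N = 0.250000
u = exp(sigma*sqrt(dt)) = 1.077884; d = 1/u = 0.927743
p = (exp((r-q)*dt) - d) / (u - d) = 0.511298
Discount per step: exp(-r*dt) = 0.995510
Stock lattice S(k, i) with i counting down-moves:
  k=0: S(0,0) = 88.0900
  k=1: S(1,0) = 94.9508; S(1,1) = 81.7249
  k=2: S(2,0) = 102.3460; S(2,1) = 88.0900; S(2,2) = 75.8198
  k=3: S(3,0) = 110.3171; S(3,1) = 94.9508; S(3,2) = 81.7249; S(3,3) = 70.3413
Terminal payoffs V(N, i) = max(S_T - K, 0):
  V(3,0) = 25.957108; V(3,1) = 10.590815; V(3,2) = 0.000000; V(3,3) = 0.000000
Backward induction: V(k, i) = exp(-r*dt) * [p * V(k+1, i) + (1-p) * V(k+1, i+1)].
  V(2,0) = exp(-r*dt) * [p*25.957108 + (1-p)*10.590815] = 18.364746
  V(2,1) = exp(-r*dt) * [p*10.590815 + (1-p)*0.000000] = 5.390752
  V(2,2) = exp(-r*dt) * [p*0.000000 + (1-p)*0.000000] = 0.000000
  V(1,0) = exp(-r*dt) * [p*18.364746 + (1-p)*5.390752] = 11.970344
  V(1,1) = exp(-r*dt) * [p*5.390752 + (1-p)*0.000000] = 2.743906
  V(0,0) = exp(-r*dt) * [p*11.970344 + (1-p)*2.743906] = 7.427867

Answer: Price = V(0,0) = 7.4279


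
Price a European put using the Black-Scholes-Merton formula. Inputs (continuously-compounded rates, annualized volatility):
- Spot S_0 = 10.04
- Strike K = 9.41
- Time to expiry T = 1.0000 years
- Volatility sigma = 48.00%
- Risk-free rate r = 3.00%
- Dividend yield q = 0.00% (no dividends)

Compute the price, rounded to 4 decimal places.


Answer: Price = 1.3988

Derivation:
d1 = (ln(S/K) + (r - q + 0.5*sigma^2) * T) / (sigma * sqrt(T)) = 0.43750867
d2 = d1 - sigma * sqrt(T) = -0.04249133
exp(-rT) = 0.97044553; exp(-qT) = 1.00000000
P = K * exp(-rT) * N(-d2) - S_0 * exp(-qT) * N(-d1)
N(-d1) = 0.33087125; N(-d2) = 0.51694649
P = 9.4100 * 0.97044553 * 0.51694649 - 10.0400 * 1.00000000 * 0.33087125 = 1.3988


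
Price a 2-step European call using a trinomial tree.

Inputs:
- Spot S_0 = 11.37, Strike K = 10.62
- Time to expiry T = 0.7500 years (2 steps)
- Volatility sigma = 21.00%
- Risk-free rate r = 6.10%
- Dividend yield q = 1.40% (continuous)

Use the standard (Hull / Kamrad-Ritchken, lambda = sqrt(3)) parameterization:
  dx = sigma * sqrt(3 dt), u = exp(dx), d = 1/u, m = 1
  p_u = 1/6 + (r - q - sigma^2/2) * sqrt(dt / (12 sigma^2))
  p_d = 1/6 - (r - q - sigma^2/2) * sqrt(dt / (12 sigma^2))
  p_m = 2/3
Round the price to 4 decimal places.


Answer: Price = V(0,0) = 1.4549

Derivation:
dt = T/N = 0.375000; dx = sigma*sqrt(3*dt) = 0.222739
u = exp(dx) = 1.249494; d = 1/u = 0.800324
p_u = 0.187669, p_m = 0.666667, p_d = 0.145664
Discount per step: exp(-r*dt) = 0.977385
Stock lattice S(k, j) with j the centered position index:
  k=0: S(0,+0) = 11.3700
  k=1: S(1,-1) = 9.0997; S(1,+0) = 11.3700; S(1,+1) = 14.2067
  k=2: S(2,-2) = 7.2827; S(2,-1) = 9.0997; S(2,+0) = 11.3700; S(2,+1) = 14.2067; S(2,+2) = 17.7512
Terminal payoffs V(N, j) = max(S_T - K, 0):
  V(2,-2) = 0.000000; V(2,-1) = 0.000000; V(2,+0) = 0.750000; V(2,+1) = 3.586746; V(2,+2) = 7.131244
Backward induction: V(k, j) = exp(-r*dt) * [p_u * V(k+1, j+1) + p_m * V(k+1, j) + p_d * V(k+1, j-1)]
  V(1,-1) = exp(-r*dt) * [p_u*0.750000 + p_m*0.000000 + p_d*0.000000] = 0.137569
  V(1,+0) = exp(-r*dt) * [p_u*3.586746 + p_m*0.750000 + p_d*0.000000] = 1.146592
  V(1,+1) = exp(-r*dt) * [p_u*7.131244 + p_m*3.586746 + p_d*0.750000] = 3.751914
  V(0,+0) = exp(-r*dt) * [p_u*3.751914 + p_m*1.146592 + p_d*0.137569] = 1.454889


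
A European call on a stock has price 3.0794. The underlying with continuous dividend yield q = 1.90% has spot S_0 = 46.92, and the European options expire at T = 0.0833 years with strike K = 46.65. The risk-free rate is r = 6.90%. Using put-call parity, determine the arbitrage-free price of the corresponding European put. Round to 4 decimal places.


Put-call parity: C - P = S_0 * exp(-qT) - K * exp(-rT).
S_0 * exp(-qT) = 46.9200 * 0.99841855 = 46.84579845
K * exp(-rT) = 46.6500 * 0.99426879 = 46.38263889
P = C - S*exp(-qT) + K*exp(-rT)
P = 3.0794 - 46.84579845 + 46.38263889 = 2.6162

Answer: Put price = 2.6162


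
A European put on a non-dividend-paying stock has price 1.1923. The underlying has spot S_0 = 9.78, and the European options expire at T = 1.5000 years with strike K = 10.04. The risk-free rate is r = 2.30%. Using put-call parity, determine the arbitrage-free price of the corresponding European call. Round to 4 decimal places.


Answer: Call price = 1.2728

Derivation:
Put-call parity: C - P = S_0 * exp(-qT) - K * exp(-rT).
S_0 * exp(-qT) = 9.7800 * 1.00000000 = 9.78000000
K * exp(-rT) = 10.0400 * 0.96608834 = 9.69952693
C = P + S*exp(-qT) - K*exp(-rT)
C = 1.1923 + 9.78000000 - 9.69952693 = 1.2728


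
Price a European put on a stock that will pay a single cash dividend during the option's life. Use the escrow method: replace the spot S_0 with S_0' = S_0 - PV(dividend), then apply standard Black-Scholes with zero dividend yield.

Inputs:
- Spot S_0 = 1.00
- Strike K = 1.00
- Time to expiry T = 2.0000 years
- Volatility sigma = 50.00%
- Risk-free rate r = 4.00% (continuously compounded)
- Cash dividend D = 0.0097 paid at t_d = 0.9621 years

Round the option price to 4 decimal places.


Answer: Price = 0.2319

Derivation:
PV(D) = D * exp(-r * t_d) = 0.0097 * 0.96224710 = 0.00933380
S_0' = S_0 - PV(D) = 1.0000 - 0.00933380 = 0.99066620
d1 = (ln(S_0'/K) + (r + sigma^2/2)*T) / (sigma*sqrt(T)) = 0.45342850
d2 = d1 - sigma*sqrt(T) = -0.25367828
exp(-rT) = 0.92311635
N(-d1) = 0.32512011; N(-d2) = 0.60012794
P = K * exp(-rT) * N(-d2) - S_0' * N(-d1) = 1.0000 * 0.92311635 * 0.60012794 - 0.99066620 * 0.32512011 = 0.2319


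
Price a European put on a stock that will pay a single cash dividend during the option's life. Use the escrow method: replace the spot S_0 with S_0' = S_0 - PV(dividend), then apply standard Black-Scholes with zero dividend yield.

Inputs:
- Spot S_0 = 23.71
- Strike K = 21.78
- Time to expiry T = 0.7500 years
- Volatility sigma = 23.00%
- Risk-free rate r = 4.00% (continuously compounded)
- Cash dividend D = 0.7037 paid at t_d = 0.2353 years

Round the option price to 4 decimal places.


Answer: Price = 0.9696

Derivation:
PV(D) = D * exp(-r * t_d) = 0.7037 * 0.99063215 = 0.69710785
S_0' = S_0 - PV(D) = 23.7100 - 0.69710785 = 23.01289215
d1 = (ln(S_0'/K) + (r + sigma^2/2)*T) / (sigma*sqrt(T)) = 0.52664370
d2 = d1 - sigma*sqrt(T) = 0.32745786
exp(-rT) = 0.97044553
N(-d1) = 0.29922052; N(-d2) = 0.37166081
P = K * exp(-rT) * N(-d2) - S_0' * N(-d1) = 21.7800 * 0.97044553 * 0.37166081 - 23.01289215 * 0.29922052 = 0.9696


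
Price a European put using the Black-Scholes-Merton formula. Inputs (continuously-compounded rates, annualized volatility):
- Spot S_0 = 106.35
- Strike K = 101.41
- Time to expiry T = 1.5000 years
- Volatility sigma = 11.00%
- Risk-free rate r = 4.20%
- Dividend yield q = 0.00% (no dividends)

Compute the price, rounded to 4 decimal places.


Answer: Price = 1.5690

Derivation:
d1 = (ln(S/K) + (r - q + 0.5*sigma^2) * T) / (sigma * sqrt(T)) = 0.88804273
d2 = d1 - sigma * sqrt(T) = 0.75332080
exp(-rT) = 0.93894347; exp(-qT) = 1.00000000
P = K * exp(-rT) * N(-d2) - S_0 * exp(-qT) * N(-d1)
N(-d1) = 0.18725888; N(-d2) = 0.22562858
P = 101.4100 * 0.93894347 * 0.22562858 - 106.3500 * 1.00000000 * 0.18725888 = 1.5690


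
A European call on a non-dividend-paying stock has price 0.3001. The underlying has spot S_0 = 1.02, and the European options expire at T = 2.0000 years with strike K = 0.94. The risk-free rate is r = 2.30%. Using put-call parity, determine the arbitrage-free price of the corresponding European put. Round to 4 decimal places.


Put-call parity: C - P = S_0 * exp(-qT) - K * exp(-rT).
S_0 * exp(-qT) = 1.0200 * 1.00000000 = 1.02000000
K * exp(-rT) = 0.9400 * 0.95504196 = 0.89773944
P = C - S*exp(-qT) + K*exp(-rT)
P = 0.3001 - 1.02000000 + 0.89773944 = 0.1778

Answer: Put price = 0.1778


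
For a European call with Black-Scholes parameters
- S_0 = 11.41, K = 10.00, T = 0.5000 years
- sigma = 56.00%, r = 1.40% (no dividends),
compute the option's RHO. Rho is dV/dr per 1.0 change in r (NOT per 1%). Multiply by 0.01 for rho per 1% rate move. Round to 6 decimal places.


Answer: Rho = 2.784050

Derivation:
d1 = 0.5487781757; d2 = 0.1527983783
phi(d1) = 0.3431741357; exp(-qT) = 1.0000000000; exp(-rT) = 0.9930244429
N(d2) = 0.5607213617
Rho = K*T*exp(-rT)*N(d2) = 10.0000 * 0.5000 * 0.9930244429 * 0.5607213617 = 2.784050


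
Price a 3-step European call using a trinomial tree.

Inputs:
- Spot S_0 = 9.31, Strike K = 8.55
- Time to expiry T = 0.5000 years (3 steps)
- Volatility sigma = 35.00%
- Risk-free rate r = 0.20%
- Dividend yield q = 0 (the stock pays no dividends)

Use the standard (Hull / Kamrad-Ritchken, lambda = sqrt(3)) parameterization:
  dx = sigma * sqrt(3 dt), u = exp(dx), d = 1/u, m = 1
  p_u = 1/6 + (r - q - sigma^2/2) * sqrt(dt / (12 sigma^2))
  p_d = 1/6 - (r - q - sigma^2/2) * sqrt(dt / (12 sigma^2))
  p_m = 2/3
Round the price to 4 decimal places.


Answer: Price = V(0,0) = 1.3320

Derivation:
dt = T/N = 0.166667; dx = sigma*sqrt(3*dt) = 0.247487
u = exp(dx) = 1.280803; d = 1/u = 0.780760
p_u = 0.146716, p_m = 0.666667, p_d = 0.186617
Discount per step: exp(-r*dt) = 0.999667
Stock lattice S(k, j) with j the centered position index:
  k=0: S(0,+0) = 9.3100
  k=1: S(1,-1) = 7.2689; S(1,+0) = 9.3100; S(1,+1) = 11.9243
  k=2: S(2,-2) = 5.6752; S(2,-1) = 7.2689; S(2,+0) = 9.3100; S(2,+1) = 11.9243; S(2,+2) = 15.2727
  k=3: S(3,-3) = 4.4310; S(3,-2) = 5.6752; S(3,-1) = 7.2689; S(3,+0) = 9.3100; S(3,+1) = 11.9243; S(3,+2) = 15.2727; S(3,+3) = 19.5613
Terminal payoffs V(N, j) = max(S_T - K, 0):
  V(3,-3) = 0.000000; V(3,-2) = 0.000000; V(3,-1) = 0.000000; V(3,+0) = 0.760000; V(3,+1) = 3.374278; V(3,+2) = 6.722653; V(3,+3) = 11.011263
Backward induction: V(k, j) = exp(-r*dt) * [p_u * V(k+1, j+1) + p_m * V(k+1, j) + p_d * V(k+1, j-1)]
  V(2,-2) = exp(-r*dt) * [p_u*0.000000 + p_m*0.000000 + p_d*0.000000] = 0.000000
  V(2,-1) = exp(-r*dt) * [p_u*0.760000 + p_m*0.000000 + p_d*0.000000] = 0.111467
  V(2,+0) = exp(-r*dt) * [p_u*3.374278 + p_m*0.760000 + p_d*0.000000] = 1.001394
  V(2,+1) = exp(-r*dt) * [p_u*6.722653 + p_m*3.374278 + p_d*0.760000] = 3.376544
  V(2,+2) = exp(-r*dt) * [p_u*11.011263 + p_m*6.722653 + p_d*3.374278] = 6.724755
  V(1,-1) = exp(-r*dt) * [p_u*1.001394 + p_m*0.111467 + p_d*0.000000] = 0.221158
  V(1,+0) = exp(-r*dt) * [p_u*3.376544 + p_m*1.001394 + p_d*0.111467] = 1.183397
  V(1,+1) = exp(-r*dt) * [p_u*6.724755 + p_m*3.376544 + p_d*1.001394] = 3.423395
  V(0,+0) = exp(-r*dt) * [p_u*3.423395 + p_m*1.183397 + p_d*0.221158] = 1.332026


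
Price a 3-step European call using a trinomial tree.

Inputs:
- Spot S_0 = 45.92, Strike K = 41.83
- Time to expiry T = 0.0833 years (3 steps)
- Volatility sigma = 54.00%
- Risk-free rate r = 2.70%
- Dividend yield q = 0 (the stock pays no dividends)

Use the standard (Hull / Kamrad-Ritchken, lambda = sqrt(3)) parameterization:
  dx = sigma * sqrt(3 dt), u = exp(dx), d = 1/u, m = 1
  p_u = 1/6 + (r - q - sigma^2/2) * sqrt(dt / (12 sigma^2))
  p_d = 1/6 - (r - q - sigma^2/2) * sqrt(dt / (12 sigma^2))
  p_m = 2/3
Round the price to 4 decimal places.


dt = T/N = 0.027767; dx = sigma*sqrt(3*dt) = 0.155853
u = exp(dx) = 1.168655; d = 1/u = 0.855685
p_u = 0.156084, p_m = 0.666667, p_d = 0.177249
Discount per step: exp(-r*dt) = 0.999251
Stock lattice S(k, j) with j the centered position index:
  k=0: S(0,+0) = 45.9200
  k=1: S(1,-1) = 39.2930; S(1,+0) = 45.9200; S(1,+1) = 53.6646
  k=2: S(2,-2) = 33.6224; S(2,-1) = 39.2930; S(2,+0) = 45.9200; S(2,+1) = 53.6646; S(2,+2) = 62.7154
  k=3: S(3,-3) = 28.7702; S(3,-2) = 33.6224; S(3,-1) = 39.2930; S(3,+0) = 45.9200; S(3,+1) = 53.6646; S(3,+2) = 62.7154; S(3,+3) = 73.2927
Terminal payoffs V(N, j) = max(S_T - K, 0):
  V(3,-3) = 0.000000; V(3,-2) = 0.000000; V(3,-1) = 0.000000; V(3,+0) = 4.090000; V(3,+1) = 11.834631; V(3,+2) = 20.885432; V(3,+3) = 31.462694
Backward induction: V(k, j) = exp(-r*dt) * [p_u * V(k+1, j+1) + p_m * V(k+1, j) + p_d * V(k+1, j-1)]
  V(2,-2) = exp(-r*dt) * [p_u*0.000000 + p_m*0.000000 + p_d*0.000000] = 0.000000
  V(2,-1) = exp(-r*dt) * [p_u*4.090000 + p_m*0.000000 + p_d*0.000000] = 0.637905
  V(2,+0) = exp(-r*dt) * [p_u*11.834631 + p_m*4.090000 + p_d*0.000000] = 4.570436
  V(2,+1) = exp(-r*dt) * [p_u*20.885432 + p_m*11.834631 + p_d*4.090000] = 11.865687
  V(2,+2) = exp(-r*dt) * [p_u*31.462694 + p_m*20.885432 + p_d*11.834631] = 20.916438
  V(1,-1) = exp(-r*dt) * [p_u*4.570436 + p_m*0.637905 + p_d*0.000000] = 1.137789
  V(1,+0) = exp(-r*dt) * [p_u*11.865687 + p_m*4.570436 + p_d*0.637905] = 5.008314
  V(1,+1) = exp(-r*dt) * [p_u*20.916438 + p_m*11.865687 + p_d*4.570436] = 11.976305
  V(0,+0) = exp(-r*dt) * [p_u*11.976305 + p_m*5.008314 + p_d*1.137789] = 5.405804

Answer: Price = V(0,0) = 5.4058


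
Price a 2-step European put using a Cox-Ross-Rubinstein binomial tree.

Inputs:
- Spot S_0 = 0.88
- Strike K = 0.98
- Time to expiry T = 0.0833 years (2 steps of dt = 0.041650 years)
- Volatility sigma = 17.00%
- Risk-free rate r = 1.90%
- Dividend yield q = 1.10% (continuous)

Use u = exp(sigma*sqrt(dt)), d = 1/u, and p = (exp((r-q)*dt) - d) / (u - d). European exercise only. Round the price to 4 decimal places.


dt = T/N = 0.041650
u = exp(sigma*sqrt(dt)) = 1.035303; d = 1/u = 0.965901
p = (exp((r-q)*dt) - d) / (u - d) = 0.496129
Discount per step: exp(-r*dt) = 0.999209
Stock lattice S(k, i) with i counting down-moves:
  k=0: S(0,0) = 0.8800
  k=1: S(1,0) = 0.9111; S(1,1) = 0.8500
  k=2: S(2,0) = 0.9432; S(2,1) = 0.8800; S(2,2) = 0.8210
Terminal payoffs V(N, i) = max(K - S_T, 0):
  V(2,0) = 0.036770; V(2,1) = 0.100000; V(2,2) = 0.158991
Backward induction: V(k, i) = exp(-r*dt) * [p * V(k+1, i) + (1-p) * V(k+1, i+1)].
  V(1,0) = exp(-r*dt) * [p*0.036770 + (1-p)*0.100000] = 0.068575
  V(1,1) = exp(-r*dt) * [p*0.100000 + (1-p)*0.158991] = 0.129621
  V(0,0) = exp(-r*dt) * [p*0.068575 + (1-p)*0.129621] = 0.099256

Answer: Price = V(0,0) = 0.0993


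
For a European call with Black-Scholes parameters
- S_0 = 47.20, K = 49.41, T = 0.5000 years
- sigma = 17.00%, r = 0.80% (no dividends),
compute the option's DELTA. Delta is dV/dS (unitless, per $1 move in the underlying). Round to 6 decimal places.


Answer: Delta = 0.386947

Derivation:
d1 = -0.2872845099; d2 = -0.4074926627
phi(d1) = 0.3828145051; exp(-qT) = 1.0000000000; exp(-rT) = 0.9960079893
N(d1) = 0.3869472411
Delta = exp(-qT) * N(d1) = 1.0000000000 * 0.3869472411 = 0.386947


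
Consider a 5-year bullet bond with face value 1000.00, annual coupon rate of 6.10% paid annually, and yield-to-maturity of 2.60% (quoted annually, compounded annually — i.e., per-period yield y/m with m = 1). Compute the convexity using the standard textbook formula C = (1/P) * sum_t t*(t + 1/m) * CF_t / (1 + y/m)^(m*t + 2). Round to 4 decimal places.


Answer: Convexity = 24.7202

Derivation:
Coupon per period c = face * coupon_rate / m = 61.000000
Periods per year m = 1; per-period yield y/m = 0.026000
Number of cashflows N = 5
Cashflows (t years, CF_t, discount factor 1/(1+y/m)^(m*t), PV):
  t = 1.0000: CF_t = 61.000000, DF = 0.974659, PV = 59.454191
  t = 2.0000: CF_t = 61.000000, DF = 0.949960, PV = 57.947555
  t = 3.0000: CF_t = 61.000000, DF = 0.925887, PV = 56.479098
  t = 4.0000: CF_t = 61.000000, DF = 0.902424, PV = 55.047854
  t = 5.0000: CF_t = 1061.000000, DF = 0.879555, PV = 933.208273
Price P = sum_t PV_t = 1162.136970
Convexity numerator sum_t t*(t + 1/m) * CF_t / (1+y/m)^(m*t + 2):
  t = 1.0000: term = 112.958196
  t = 2.0000: term = 330.287123
  t = 3.0000: term = 643.834548
  t = 4.0000: term = 1045.865088
  t = 5.0000: term = 26595.313447
Convexity = (1/P) * sum = 28728.258402 / 1162.136970 = 24.720200


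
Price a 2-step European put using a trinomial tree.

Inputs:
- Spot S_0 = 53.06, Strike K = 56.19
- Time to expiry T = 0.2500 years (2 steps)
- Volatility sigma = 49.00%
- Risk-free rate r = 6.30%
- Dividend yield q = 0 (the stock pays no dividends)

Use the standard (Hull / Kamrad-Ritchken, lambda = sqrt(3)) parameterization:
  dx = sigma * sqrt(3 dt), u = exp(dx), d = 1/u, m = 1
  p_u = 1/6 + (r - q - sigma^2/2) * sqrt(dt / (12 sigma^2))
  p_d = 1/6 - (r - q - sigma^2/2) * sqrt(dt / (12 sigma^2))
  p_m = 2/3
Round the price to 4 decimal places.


dt = T/N = 0.125000; dx = sigma*sqrt(3*dt) = 0.300062
u = exp(dx) = 1.349943; d = 1/u = 0.740772
p_u = 0.154784, p_m = 0.666667, p_d = 0.178550
Discount per step: exp(-r*dt) = 0.992156
Stock lattice S(k, j) with j the centered position index:
  k=0: S(0,+0) = 53.0600
  k=1: S(1,-1) = 39.3054; S(1,+0) = 53.0600; S(1,+1) = 71.6280
  k=2: S(2,-2) = 29.1163; S(2,-1) = 39.3054; S(2,+0) = 53.0600; S(2,+1) = 71.6280; S(2,+2) = 96.6937
Terminal payoffs V(N, j) = max(K - S_T, 0):
  V(2,-2) = 27.073694; V(2,-1) = 16.884642; V(2,+0) = 3.130000; V(2,+1) = 0.000000; V(2,+2) = 0.000000
Backward induction: V(k, j) = exp(-r*dt) * [p_u * V(k+1, j+1) + p_m * V(k+1, j) + p_d * V(k+1, j-1)]
  V(1,-1) = exp(-r*dt) * [p_u*3.130000 + p_m*16.884642 + p_d*27.073694] = 16.444884
  V(1,+0) = exp(-r*dt) * [p_u*0.000000 + p_m*3.130000 + p_d*16.884642] = 5.061397
  V(1,+1) = exp(-r*dt) * [p_u*0.000000 + p_m*0.000000 + p_d*3.130000] = 0.554477
  V(0,+0) = exp(-r*dt) * [p_u*0.554477 + p_m*5.061397 + p_d*16.444884] = 6.346143

Answer: Price = V(0,0) = 6.3461


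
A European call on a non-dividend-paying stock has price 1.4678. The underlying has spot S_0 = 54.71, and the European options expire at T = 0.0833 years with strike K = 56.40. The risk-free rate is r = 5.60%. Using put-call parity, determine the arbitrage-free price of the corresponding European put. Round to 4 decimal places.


Put-call parity: C - P = S_0 * exp(-qT) - K * exp(-rT).
S_0 * exp(-qT) = 54.7100 * 1.00000000 = 54.71000000
K * exp(-rT) = 56.4000 * 0.99534606 = 56.13751797
P = C - S*exp(-qT) + K*exp(-rT)
P = 1.4678 - 54.71000000 + 56.13751797 = 2.8953

Answer: Put price = 2.8953


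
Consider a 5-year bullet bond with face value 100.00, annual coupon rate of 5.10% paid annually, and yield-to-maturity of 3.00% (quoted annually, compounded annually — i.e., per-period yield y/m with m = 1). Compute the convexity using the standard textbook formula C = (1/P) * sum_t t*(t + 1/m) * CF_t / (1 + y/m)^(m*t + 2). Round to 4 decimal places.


Coupon per period c = face * coupon_rate / m = 5.100000
Periods per year m = 1; per-period yield y/m = 0.030000
Number of cashflows N = 5
Cashflows (t years, CF_t, discount factor 1/(1+y/m)^(m*t), PV):
  t = 1.0000: CF_t = 5.100000, DF = 0.970874, PV = 4.951456
  t = 2.0000: CF_t = 5.100000, DF = 0.942596, PV = 4.807239
  t = 3.0000: CF_t = 5.100000, DF = 0.915142, PV = 4.667222
  t = 4.0000: CF_t = 5.100000, DF = 0.888487, PV = 4.531284
  t = 5.0000: CF_t = 105.100000, DF = 0.862609, PV = 90.660183
Price P = sum_t PV_t = 109.617385
Convexity numerator sum_t t*(t + 1/m) * CF_t / (1+y/m)^(m*t + 2):
  t = 1.0000: term = 9.334445
  t = 2.0000: term = 27.187704
  t = 3.0000: term = 52.791658
  t = 4.0000: term = 85.423394
  t = 5.0000: term = 2563.677535
Convexity = (1/P) * sum = 2738.414736 / 109.617385 = 24.981573

Answer: Convexity = 24.9816


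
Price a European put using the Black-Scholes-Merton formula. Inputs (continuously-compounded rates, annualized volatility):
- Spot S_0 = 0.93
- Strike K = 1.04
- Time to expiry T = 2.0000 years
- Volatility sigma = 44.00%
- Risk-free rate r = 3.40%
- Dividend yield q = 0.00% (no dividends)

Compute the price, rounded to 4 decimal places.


d1 = (ln(S/K) + (r - q + 0.5*sigma^2) * T) / (sigma * sqrt(T)) = 0.24075153
d2 = d1 - sigma * sqrt(T) = -0.38150244
exp(-rT) = 0.93426047; exp(-qT) = 1.00000000
P = K * exp(-rT) * N(-d2) - S_0 * exp(-qT) * N(-d1)
N(-d1) = 0.40487385; N(-d2) = 0.64858477
P = 1.0400 * 0.93426047 * 0.64858477 - 0.9300 * 1.00000000 * 0.40487385 = 0.2537

Answer: Price = 0.2537


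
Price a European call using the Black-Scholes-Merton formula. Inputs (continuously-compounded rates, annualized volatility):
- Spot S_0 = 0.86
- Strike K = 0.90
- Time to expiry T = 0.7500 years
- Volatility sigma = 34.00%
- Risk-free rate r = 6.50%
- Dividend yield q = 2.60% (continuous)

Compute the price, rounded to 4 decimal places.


Answer: Price = 0.0928

Derivation:
d1 = (ln(S/K) + (r - q + 0.5*sigma^2) * T) / (sigma * sqrt(T)) = 0.09216421
d2 = d1 - sigma * sqrt(T) = -0.20228443
exp(-rT) = 0.95241920; exp(-qT) = 0.98068890
C = S_0 * exp(-qT) * N(d1) - K * exp(-rT) * N(d2)
N(d1) = 0.53671621; N(d2) = 0.41984719
C = 0.8600 * 0.98068890 * 0.53671621 - 0.9000 * 0.95241920 * 0.41984719 = 0.0928


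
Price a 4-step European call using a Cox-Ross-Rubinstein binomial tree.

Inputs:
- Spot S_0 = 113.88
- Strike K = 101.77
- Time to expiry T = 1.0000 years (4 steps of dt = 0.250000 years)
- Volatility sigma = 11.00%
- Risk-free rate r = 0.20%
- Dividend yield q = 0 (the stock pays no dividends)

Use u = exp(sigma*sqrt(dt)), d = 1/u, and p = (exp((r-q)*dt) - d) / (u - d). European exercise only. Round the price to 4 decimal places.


Answer: Price = V(0,0) = 13.0097

Derivation:
dt = T/N = 0.250000
u = exp(sigma*sqrt(dt)) = 1.056541; d = 1/u = 0.946485
p = (exp((r-q)*dt) - d) / (u - d) = 0.490798
Discount per step: exp(-r*dt) = 0.999500
Stock lattice S(k, i) with i counting down-moves:
  k=0: S(0,0) = 113.8800
  k=1: S(1,0) = 120.3188; S(1,1) = 107.7857
  k=2: S(2,0) = 127.1217; S(2,1) = 113.8800; S(2,2) = 102.0176
  k=3: S(3,0) = 134.3093; S(3,1) = 120.3188; S(3,2) = 107.7857; S(3,3) = 96.5581
  k=4: S(4,0) = 141.9032; S(4,1) = 127.1217; S(4,2) = 113.8800; S(4,3) = 102.0176; S(4,4) = 91.3908
Terminal payoffs V(N, i) = max(S_T - K, 0):
  V(4,0) = 40.133218; V(4,1) = 25.351747; V(4,2) = 12.110000; V(4,3) = 0.247591; V(4,4) = 0.000000
Backward induction: V(k, i) = exp(-r*dt) * [p * V(k+1, i) + (1-p) * V(k+1, i+1)].
  V(3,0) = exp(-r*dt) * [p*40.133218 + (1-p)*25.351747] = 32.590161
  V(3,1) = exp(-r*dt) * [p*25.351747 + (1-p)*12.110000] = 18.599717
  V(3,2) = exp(-r*dt) * [p*12.110000 + (1-p)*0.247591] = 6.066601
  V(3,3) = exp(-r*dt) * [p*0.247591 + (1-p)*0.000000] = 0.121457
  V(2,0) = exp(-r*dt) * [p*32.590161 + (1-p)*18.599717] = 25.453466
  V(2,1) = exp(-r*dt) * [p*18.599717 + (1-p)*6.066601] = 12.211719
  V(2,2) = exp(-r*dt) * [p*6.066601 + (1-p)*0.121457] = 3.037801
  V(1,0) = exp(-r*dt) * [p*25.453466 + (1-p)*12.211719] = 18.701386
  V(1,1) = exp(-r*dt) * [p*12.211719 + (1-p)*3.037801] = 7.536570
  V(0,0) = exp(-r*dt) * [p*18.701386 + (1-p)*7.536570] = 13.009730


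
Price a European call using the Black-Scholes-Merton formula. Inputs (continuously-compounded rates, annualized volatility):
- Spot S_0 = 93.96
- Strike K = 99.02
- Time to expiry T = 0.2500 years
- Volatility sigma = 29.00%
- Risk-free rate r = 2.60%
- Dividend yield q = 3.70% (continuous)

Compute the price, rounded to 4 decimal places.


d1 = (ln(S/K) + (r - q + 0.5*sigma^2) * T) / (sigma * sqrt(T)) = -0.30820821
d2 = d1 - sigma * sqrt(T) = -0.45320821
exp(-rT) = 0.99352108; exp(-qT) = 0.99079265
C = S_0 * exp(-qT) * N(d1) - K * exp(-rT) * N(d2)
N(d1) = 0.37896195; N(d2) = 0.32519941
C = 93.9600 * 0.99079265 * 0.37896195 - 99.0200 * 0.99352108 * 0.32519941 = 3.2868

Answer: Price = 3.2868


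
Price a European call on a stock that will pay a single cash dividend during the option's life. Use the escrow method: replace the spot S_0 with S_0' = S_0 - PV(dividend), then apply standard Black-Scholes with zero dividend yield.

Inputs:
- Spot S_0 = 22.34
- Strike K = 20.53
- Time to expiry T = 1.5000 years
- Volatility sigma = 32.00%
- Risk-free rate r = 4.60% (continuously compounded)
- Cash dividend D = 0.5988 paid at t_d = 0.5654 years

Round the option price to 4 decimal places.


Answer: Price = 4.6393

Derivation:
PV(D) = D * exp(-r * t_d) = 0.5988 * 0.97432691 = 0.58342695
S_0' = S_0 - PV(D) = 22.3400 - 0.58342695 = 21.75657305
d1 = (ln(S_0'/K) + (r + sigma^2/2)*T) / (sigma*sqrt(T)) = 0.52007946
d2 = d1 - sigma*sqrt(T) = 0.12816111
exp(-rT) = 0.93332668
N(d1) = 0.69849590; N(d2) = 0.55098926
C = S_0' * N(d1) - K * exp(-rT) * N(d2) = 21.75657305 * 0.69849590 - 20.5300 * 0.93332668 * 0.55098926 = 4.6393


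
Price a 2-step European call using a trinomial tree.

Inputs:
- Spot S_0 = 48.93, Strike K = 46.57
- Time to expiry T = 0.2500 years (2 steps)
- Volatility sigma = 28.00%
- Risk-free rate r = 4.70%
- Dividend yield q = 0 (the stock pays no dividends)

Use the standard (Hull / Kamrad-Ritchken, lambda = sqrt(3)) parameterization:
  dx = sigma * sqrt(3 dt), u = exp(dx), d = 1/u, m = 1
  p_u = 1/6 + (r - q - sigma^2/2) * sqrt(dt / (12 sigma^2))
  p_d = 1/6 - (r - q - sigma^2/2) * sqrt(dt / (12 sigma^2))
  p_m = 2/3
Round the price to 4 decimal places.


Answer: Price = V(0,0) = 4.3731

Derivation:
dt = T/N = 0.125000; dx = sigma*sqrt(3*dt) = 0.171464
u = exp(dx) = 1.187042; d = 1/u = 0.842430
p_u = 0.169510, p_m = 0.666667, p_d = 0.163824
Discount per step: exp(-r*dt) = 0.994142
Stock lattice S(k, j) with j the centered position index:
  k=0: S(0,+0) = 48.9300
  k=1: S(1,-1) = 41.2201; S(1,+0) = 48.9300; S(1,+1) = 58.0820
  k=2: S(2,-2) = 34.7251; S(2,-1) = 41.2201; S(2,+0) = 48.9300; S(2,+1) = 58.0820; S(2,+2) = 68.9457
Terminal payoffs V(N, j) = max(S_T - K, 0):
  V(2,-2) = 0.000000; V(2,-1) = 0.000000; V(2,+0) = 2.360000; V(2,+1) = 11.511952; V(2,+2) = 22.375702
Backward induction: V(k, j) = exp(-r*dt) * [p_u * V(k+1, j+1) + p_m * V(k+1, j) + p_d * V(k+1, j-1)]
  V(1,-1) = exp(-r*dt) * [p_u*2.360000 + p_m*0.000000 + p_d*0.000000] = 0.397700
  V(1,+0) = exp(-r*dt) * [p_u*11.511952 + p_m*2.360000 + p_d*0.000000] = 3.504075
  V(1,+1) = exp(-r*dt) * [p_u*22.375702 + p_m*11.511952 + p_d*2.360000] = 11.784721
  V(0,+0) = exp(-r*dt) * [p_u*11.784721 + p_m*3.504075 + p_d*0.397700] = 4.373061


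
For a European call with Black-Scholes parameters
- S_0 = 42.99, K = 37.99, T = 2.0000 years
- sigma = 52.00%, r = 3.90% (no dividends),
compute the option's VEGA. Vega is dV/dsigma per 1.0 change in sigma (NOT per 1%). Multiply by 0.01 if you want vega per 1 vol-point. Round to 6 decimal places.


d1 = 0.6418959841; d2 = -0.0934950683
phi(d1) = 0.3246674795; exp(-qT) = 1.0000000000; exp(-rT) = 0.9249644265
Vega = S * exp(-qT) * phi(d1) * sqrt(T) = 42.9900 * 1.0000000000 * 0.3246674795 * 1.4142135624 = 19.738822

Answer: Vega = 19.738822


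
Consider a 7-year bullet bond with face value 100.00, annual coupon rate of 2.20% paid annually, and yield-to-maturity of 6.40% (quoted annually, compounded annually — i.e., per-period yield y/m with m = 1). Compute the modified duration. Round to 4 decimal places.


Answer: Modified duration = 6.0983

Derivation:
Coupon per period c = face * coupon_rate / m = 2.200000
Periods per year m = 1; per-period yield y/m = 0.064000
Number of cashflows N = 7
Cashflows (t years, CF_t, discount factor 1/(1+y/m)^(m*t), PV):
  t = 1.0000: CF_t = 2.200000, DF = 0.939850, PV = 2.067669
  t = 2.0000: CF_t = 2.200000, DF = 0.883317, PV = 1.943298
  t = 3.0000: CF_t = 2.200000, DF = 0.830185, PV = 1.826408
  t = 4.0000: CF_t = 2.200000, DF = 0.780249, PV = 1.716549
  t = 5.0000: CF_t = 2.200000, DF = 0.733317, PV = 1.613298
  t = 6.0000: CF_t = 2.200000, DF = 0.689208, PV = 1.516257
  t = 7.0000: CF_t = 102.200000, DF = 0.647752, PV = 66.200230
Price P = sum_t PV_t = 76.883710
First compute Macaulay numerator sum_t t * PV_t:
  t * PV_t at t = 1.0000: 2.067669
  t * PV_t at t = 2.0000: 3.886596
  t * PV_t at t = 3.0000: 5.479224
  t * PV_t at t = 4.0000: 6.866195
  t * PV_t at t = 5.0000: 8.066489
  t * PV_t at t = 6.0000: 9.097544
  t * PV_t at t = 7.0000: 463.401612
Macaulay duration D = 498.865330 / 76.883710 = 6.488570
Modified duration = D / (1 + y/m) = 6.488570 / (1 + 0.064000) = 6.098280
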